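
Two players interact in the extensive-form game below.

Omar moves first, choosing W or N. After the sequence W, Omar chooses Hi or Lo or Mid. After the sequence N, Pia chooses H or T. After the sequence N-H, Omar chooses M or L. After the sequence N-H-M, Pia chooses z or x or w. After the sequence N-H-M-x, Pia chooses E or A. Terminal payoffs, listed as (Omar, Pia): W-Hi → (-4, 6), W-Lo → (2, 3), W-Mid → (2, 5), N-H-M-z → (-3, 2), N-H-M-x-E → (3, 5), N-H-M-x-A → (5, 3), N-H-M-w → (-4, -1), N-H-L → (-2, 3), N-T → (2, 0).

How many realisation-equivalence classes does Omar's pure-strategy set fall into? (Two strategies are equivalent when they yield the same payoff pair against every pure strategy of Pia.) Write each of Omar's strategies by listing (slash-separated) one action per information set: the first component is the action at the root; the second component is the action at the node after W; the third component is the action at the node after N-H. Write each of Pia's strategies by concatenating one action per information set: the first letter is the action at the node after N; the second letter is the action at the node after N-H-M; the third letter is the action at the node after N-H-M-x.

Omar has 12 pure strategies: W/Hi/M, W/Hi/L, W/Lo/M, W/Lo/L, W/Mid/M, W/Mid/L, N/Hi/M, N/Hi/L, N/Lo/M, N/Lo/L, N/Mid/M, N/Mid/L. Columns: HzE, HzA, HxE, HxA, HwE, HwA, TzE, TzA, TxE, TxA, TwE, TwA.
{W/Hi/M, W/Hi/L} → row (-4,6) (-4,6) (-4,6) (-4,6) (-4,6) (-4,6) (-4,6) (-4,6) (-4,6) (-4,6) (-4,6) (-4,6)
{W/Lo/M, W/Lo/L} → row (2,3) (2,3) (2,3) (2,3) (2,3) (2,3) (2,3) (2,3) (2,3) (2,3) (2,3) (2,3)
{W/Mid/M, W/Mid/L} → row (2,5) (2,5) (2,5) (2,5) (2,5) (2,5) (2,5) (2,5) (2,5) (2,5) (2,5) (2,5)
{N/Hi/M, N/Lo/M, N/Mid/M} → row (-3,2) (-3,2) (3,5) (5,3) (-4,-1) (-4,-1) (2,0) (2,0) (2,0) (2,0) (2,0) (2,0)
{N/Hi/L, N/Lo/L, N/Mid/L} → row (-2,3) (-2,3) (-2,3) (-2,3) (-2,3) (-2,3) (2,0) (2,0) (2,0) (2,0) (2,0) (2,0)
That's 5 distinct rows out of 12 strategies.

5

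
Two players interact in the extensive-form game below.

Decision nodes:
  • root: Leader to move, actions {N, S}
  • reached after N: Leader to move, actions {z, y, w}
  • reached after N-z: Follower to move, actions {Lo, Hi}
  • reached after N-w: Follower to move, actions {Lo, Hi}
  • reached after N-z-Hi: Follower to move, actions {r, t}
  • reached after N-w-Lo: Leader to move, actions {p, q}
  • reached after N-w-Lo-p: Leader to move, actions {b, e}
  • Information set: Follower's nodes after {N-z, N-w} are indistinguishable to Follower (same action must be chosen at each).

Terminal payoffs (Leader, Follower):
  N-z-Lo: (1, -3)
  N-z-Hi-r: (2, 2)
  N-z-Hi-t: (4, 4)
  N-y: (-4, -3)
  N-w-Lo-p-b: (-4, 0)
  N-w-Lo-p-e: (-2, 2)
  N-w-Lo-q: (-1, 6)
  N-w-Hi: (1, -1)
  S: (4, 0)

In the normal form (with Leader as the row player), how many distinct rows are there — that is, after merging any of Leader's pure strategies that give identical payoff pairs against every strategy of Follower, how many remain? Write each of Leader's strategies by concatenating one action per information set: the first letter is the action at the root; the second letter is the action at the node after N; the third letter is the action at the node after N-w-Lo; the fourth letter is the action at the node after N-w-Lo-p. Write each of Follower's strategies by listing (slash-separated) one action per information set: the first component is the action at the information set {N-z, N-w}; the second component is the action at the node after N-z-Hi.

Leader has 24 pure strategies: Nzpb, Nzpe, Nzqb, Nzqe, Nypb, Nype, Nyqb, Nyqe, Nwpb, Nwpe, Nwqb, Nwqe, Szpb, Szpe, Szqb, Szqe, Sypb, Sype, Syqb, Syqe, Swpb, Swpe, Swqb, Swqe. Columns: Lo/r, Lo/t, Hi/r, Hi/t.
{Nzpb, Nzpe, Nzqb, Nzqe} → row (1,-3) (1,-3) (2,2) (4,4)
{Nypb, Nype, Nyqb, Nyqe} → row (-4,-3) (-4,-3) (-4,-3) (-4,-3)
{Nwpb} → row (-4,0) (-4,0) (1,-1) (1,-1)
{Nwpe} → row (-2,2) (-2,2) (1,-1) (1,-1)
{Nwqb, Nwqe} → row (-1,6) (-1,6) (1,-1) (1,-1)
{Szpb, Szpe, Szqb, Szqe, Sypb, Sype, Syqb, Syqe, Swpb, Swpe, Swqb, Swqe} → row (4,0) (4,0) (4,0) (4,0)
That's 6 distinct rows out of 24 strategies.

6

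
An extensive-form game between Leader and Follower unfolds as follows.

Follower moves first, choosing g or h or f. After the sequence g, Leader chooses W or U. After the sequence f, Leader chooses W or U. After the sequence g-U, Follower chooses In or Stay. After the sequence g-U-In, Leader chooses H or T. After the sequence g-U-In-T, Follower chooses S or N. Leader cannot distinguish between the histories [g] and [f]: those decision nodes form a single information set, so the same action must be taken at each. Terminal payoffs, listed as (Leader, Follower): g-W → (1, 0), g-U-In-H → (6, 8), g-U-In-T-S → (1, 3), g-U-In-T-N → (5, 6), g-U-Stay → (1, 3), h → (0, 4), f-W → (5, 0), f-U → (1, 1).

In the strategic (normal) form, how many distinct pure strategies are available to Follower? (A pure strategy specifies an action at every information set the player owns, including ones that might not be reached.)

12

Follower owns the root with actions {g, h, f} — three choices.
Follower owns the node after g-U with actions {In, Stay} — two choices.
Follower owns the node after g-U-In-T with actions {S, N} — two choices.
A pure strategy fixes one action at each information set independently, so the count is the product 3 × 2 × 2 = 12.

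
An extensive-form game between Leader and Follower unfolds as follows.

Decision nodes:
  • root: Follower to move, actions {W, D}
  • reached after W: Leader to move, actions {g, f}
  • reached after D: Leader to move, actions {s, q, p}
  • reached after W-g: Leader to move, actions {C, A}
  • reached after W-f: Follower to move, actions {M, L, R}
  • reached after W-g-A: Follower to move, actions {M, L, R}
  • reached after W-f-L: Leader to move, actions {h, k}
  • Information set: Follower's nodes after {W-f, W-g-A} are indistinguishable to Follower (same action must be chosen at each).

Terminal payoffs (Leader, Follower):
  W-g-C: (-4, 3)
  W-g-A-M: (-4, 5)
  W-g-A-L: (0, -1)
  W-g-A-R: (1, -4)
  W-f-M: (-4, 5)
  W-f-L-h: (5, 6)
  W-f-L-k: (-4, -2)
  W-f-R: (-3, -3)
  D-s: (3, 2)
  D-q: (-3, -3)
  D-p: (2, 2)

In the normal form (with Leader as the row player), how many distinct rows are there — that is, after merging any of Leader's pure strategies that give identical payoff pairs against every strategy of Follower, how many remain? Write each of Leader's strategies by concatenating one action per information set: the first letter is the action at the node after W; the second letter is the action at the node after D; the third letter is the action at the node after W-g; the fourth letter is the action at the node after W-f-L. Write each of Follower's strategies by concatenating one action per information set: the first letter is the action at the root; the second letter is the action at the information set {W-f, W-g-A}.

12

Leader has 24 pure strategies: gsCh, gsCk, gsAh, gsAk, gqCh, gqCk, gqAh, gqAk, gpCh, gpCk, gpAh, gpAk, fsCh, fsCk, fsAh, fsAk, fqCh, fqCk, fqAh, fqAk, fpCh, fpCk, fpAh, fpAk. Columns: WM, WL, WR, DM, DL, DR.
{gsCh, gsCk} → row (-4,3) (-4,3) (-4,3) (3,2) (3,2) (3,2)
{gsAh, gsAk} → row (-4,5) (0,-1) (1,-4) (3,2) (3,2) (3,2)
{gqCh, gqCk} → row (-4,3) (-4,3) (-4,3) (-3,-3) (-3,-3) (-3,-3)
{gqAh, gqAk} → row (-4,5) (0,-1) (1,-4) (-3,-3) (-3,-3) (-3,-3)
{gpCh, gpCk} → row (-4,3) (-4,3) (-4,3) (2,2) (2,2) (2,2)
{gpAh, gpAk} → row (-4,5) (0,-1) (1,-4) (2,2) (2,2) (2,2)
{fsCh, fsAh} → row (-4,5) (5,6) (-3,-3) (3,2) (3,2) (3,2)
{fsCk, fsAk} → row (-4,5) (-4,-2) (-3,-3) (3,2) (3,2) (3,2)
{fqCh, fqAh} → row (-4,5) (5,6) (-3,-3) (-3,-3) (-3,-3) (-3,-3)
{fqCk, fqAk} → row (-4,5) (-4,-2) (-3,-3) (-3,-3) (-3,-3) (-3,-3)
{fpCh, fpAh} → row (-4,5) (5,6) (-3,-3) (2,2) (2,2) (2,2)
{fpCk, fpAk} → row (-4,5) (-4,-2) (-3,-3) (2,2) (2,2) (2,2)
That's 12 distinct rows out of 24 strategies.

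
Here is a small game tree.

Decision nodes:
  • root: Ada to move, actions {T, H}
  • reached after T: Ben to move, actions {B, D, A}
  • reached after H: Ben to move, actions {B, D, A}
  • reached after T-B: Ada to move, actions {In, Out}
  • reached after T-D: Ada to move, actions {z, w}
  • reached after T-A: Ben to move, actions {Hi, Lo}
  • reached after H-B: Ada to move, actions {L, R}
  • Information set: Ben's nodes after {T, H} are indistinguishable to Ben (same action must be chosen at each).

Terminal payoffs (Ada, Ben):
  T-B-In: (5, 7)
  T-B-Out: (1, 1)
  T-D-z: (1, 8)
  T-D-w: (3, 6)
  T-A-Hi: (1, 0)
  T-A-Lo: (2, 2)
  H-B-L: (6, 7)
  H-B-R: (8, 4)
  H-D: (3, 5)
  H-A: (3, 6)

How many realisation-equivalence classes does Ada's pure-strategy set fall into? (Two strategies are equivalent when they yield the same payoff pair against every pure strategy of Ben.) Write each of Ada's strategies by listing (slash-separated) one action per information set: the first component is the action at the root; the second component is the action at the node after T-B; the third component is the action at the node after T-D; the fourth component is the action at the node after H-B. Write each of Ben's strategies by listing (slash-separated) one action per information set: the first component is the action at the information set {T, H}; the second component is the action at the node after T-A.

6

Ada has 16 pure strategies: T/In/z/L, T/In/z/R, T/In/w/L, T/In/w/R, T/Out/z/L, T/Out/z/R, T/Out/w/L, T/Out/w/R, H/In/z/L, H/In/z/R, H/In/w/L, H/In/w/R, H/Out/z/L, H/Out/z/R, H/Out/w/L, H/Out/w/R. Columns: B/Hi, B/Lo, D/Hi, D/Lo, A/Hi, A/Lo.
{T/In/z/L, T/In/z/R} → row (5,7) (5,7) (1,8) (1,8) (1,0) (2,2)
{T/In/w/L, T/In/w/R} → row (5,7) (5,7) (3,6) (3,6) (1,0) (2,2)
{T/Out/z/L, T/Out/z/R} → row (1,1) (1,1) (1,8) (1,8) (1,0) (2,2)
{T/Out/w/L, T/Out/w/R} → row (1,1) (1,1) (3,6) (3,6) (1,0) (2,2)
{H/In/z/L, H/In/w/L, H/Out/z/L, H/Out/w/L} → row (6,7) (6,7) (3,5) (3,5) (3,6) (3,6)
{H/In/z/R, H/In/w/R, H/Out/z/R, H/Out/w/R} → row (8,4) (8,4) (3,5) (3,5) (3,6) (3,6)
That's 6 distinct rows out of 16 strategies.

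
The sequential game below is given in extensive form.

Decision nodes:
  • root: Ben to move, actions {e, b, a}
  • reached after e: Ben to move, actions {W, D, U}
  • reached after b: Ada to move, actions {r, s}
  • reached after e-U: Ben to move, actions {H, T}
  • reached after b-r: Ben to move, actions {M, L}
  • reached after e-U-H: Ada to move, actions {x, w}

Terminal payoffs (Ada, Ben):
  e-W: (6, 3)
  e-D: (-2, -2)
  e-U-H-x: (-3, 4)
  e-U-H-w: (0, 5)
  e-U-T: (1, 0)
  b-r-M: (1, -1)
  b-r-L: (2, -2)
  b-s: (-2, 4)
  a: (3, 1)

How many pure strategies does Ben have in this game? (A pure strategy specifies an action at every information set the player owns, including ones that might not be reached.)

36

Ben owns the root with actions {e, b, a} — three choices.
Ben owns the node after e with actions {W, D, U} — three choices.
Ben owns the node after e-U with actions {H, T} — two choices.
Ben owns the node after b-r with actions {M, L} — two choices.
A pure strategy fixes one action at each information set independently, so the count is the product 3 × 3 × 2 × 2 = 36.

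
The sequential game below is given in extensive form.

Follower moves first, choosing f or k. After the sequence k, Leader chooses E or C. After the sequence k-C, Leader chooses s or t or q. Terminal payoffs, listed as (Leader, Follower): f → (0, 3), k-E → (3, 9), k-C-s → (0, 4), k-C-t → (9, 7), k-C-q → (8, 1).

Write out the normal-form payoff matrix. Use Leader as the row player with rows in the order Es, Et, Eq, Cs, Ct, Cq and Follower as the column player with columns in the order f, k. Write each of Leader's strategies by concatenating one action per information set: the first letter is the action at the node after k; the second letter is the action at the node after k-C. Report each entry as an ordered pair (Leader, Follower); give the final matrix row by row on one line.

            f        k
  Es    (0,3)    (3,9)
  Et    (0,3)    (3,9)
  Eq    (0,3)    (3,9)
  Cs    (0,3)    (0,4)
  Ct    (0,3)    (9,7)
  Cq    (0,3)    (8,1)

Es: (0,3) (3,9) | Et: (0,3) (3,9) | Eq: (0,3) (3,9) | Cs: (0,3) (0,4) | Ct: (0,3) (9,7) | Cq: (0,3) (8,1)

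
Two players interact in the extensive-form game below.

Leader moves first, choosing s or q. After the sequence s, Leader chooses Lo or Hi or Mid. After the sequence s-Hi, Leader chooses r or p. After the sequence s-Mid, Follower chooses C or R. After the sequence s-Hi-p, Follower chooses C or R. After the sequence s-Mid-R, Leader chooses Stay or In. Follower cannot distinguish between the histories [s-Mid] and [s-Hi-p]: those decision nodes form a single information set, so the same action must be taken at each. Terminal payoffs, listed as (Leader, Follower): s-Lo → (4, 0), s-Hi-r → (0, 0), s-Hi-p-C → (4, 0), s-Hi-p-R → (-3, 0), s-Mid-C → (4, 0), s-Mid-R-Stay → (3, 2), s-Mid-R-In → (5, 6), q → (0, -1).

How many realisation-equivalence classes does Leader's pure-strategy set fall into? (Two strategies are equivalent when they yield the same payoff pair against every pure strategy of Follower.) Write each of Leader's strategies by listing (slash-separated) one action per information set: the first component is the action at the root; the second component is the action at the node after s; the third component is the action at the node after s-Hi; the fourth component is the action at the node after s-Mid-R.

Leader has 24 pure strategies: s/Lo/r/Stay, s/Lo/r/In, s/Lo/p/Stay, s/Lo/p/In, s/Hi/r/Stay, s/Hi/r/In, s/Hi/p/Stay, s/Hi/p/In, s/Mid/r/Stay, s/Mid/r/In, s/Mid/p/Stay, s/Mid/p/In, q/Lo/r/Stay, q/Lo/r/In, q/Lo/p/Stay, q/Lo/p/In, q/Hi/r/Stay, q/Hi/r/In, q/Hi/p/Stay, q/Hi/p/In, q/Mid/r/Stay, q/Mid/r/In, q/Mid/p/Stay, q/Mid/p/In. Columns: C, R.
{s/Lo/r/Stay, s/Lo/r/In, s/Lo/p/Stay, s/Lo/p/In} → row (4,0) (4,0)
{s/Hi/r/Stay, s/Hi/r/In} → row (0,0) (0,0)
{s/Hi/p/Stay, s/Hi/p/In} → row (4,0) (-3,0)
{s/Mid/r/Stay, s/Mid/p/Stay} → row (4,0) (3,2)
{s/Mid/r/In, s/Mid/p/In} → row (4,0) (5,6)
{q/Lo/r/Stay, q/Lo/r/In, q/Lo/p/Stay, q/Lo/p/In, q/Hi/r/Stay, q/Hi/r/In, q/Hi/p/Stay, q/Hi/p/In, q/Mid/r/Stay, q/Mid/r/In, q/Mid/p/Stay, q/Mid/p/In} → row (0,-1) (0,-1)
That's 6 distinct rows out of 24 strategies.

6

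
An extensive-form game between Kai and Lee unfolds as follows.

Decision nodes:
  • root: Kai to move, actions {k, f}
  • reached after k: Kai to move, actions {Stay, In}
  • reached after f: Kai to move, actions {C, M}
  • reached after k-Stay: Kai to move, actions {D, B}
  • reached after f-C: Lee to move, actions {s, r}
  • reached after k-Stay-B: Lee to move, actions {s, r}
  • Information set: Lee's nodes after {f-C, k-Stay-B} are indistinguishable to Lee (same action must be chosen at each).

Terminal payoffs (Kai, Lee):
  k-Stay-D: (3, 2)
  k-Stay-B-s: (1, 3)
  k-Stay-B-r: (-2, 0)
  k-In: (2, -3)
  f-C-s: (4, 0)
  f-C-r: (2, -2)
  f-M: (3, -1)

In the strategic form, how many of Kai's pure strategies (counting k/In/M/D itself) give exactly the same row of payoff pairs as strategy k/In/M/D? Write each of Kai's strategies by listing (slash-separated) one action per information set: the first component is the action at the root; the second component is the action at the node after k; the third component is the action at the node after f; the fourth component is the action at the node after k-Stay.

4

Row for k/In/M/D (columns s, r): (2,-3) (2,-3).
Under k/In/M/D, Kai's choice at the node after f and at the node after k-Stay can never be reached regardless of what Lee does, so varying those choices leaves every outcome unchanged.
Holding the reachable choices fixed and varying the unreachable ones freely already gives 2 × 2 = 4 equivalent strategies.
No other strategy reproduces this row, so those 4 are the full class: k/In/C/D, k/In/C/B, k/In/M/D, k/In/M/B.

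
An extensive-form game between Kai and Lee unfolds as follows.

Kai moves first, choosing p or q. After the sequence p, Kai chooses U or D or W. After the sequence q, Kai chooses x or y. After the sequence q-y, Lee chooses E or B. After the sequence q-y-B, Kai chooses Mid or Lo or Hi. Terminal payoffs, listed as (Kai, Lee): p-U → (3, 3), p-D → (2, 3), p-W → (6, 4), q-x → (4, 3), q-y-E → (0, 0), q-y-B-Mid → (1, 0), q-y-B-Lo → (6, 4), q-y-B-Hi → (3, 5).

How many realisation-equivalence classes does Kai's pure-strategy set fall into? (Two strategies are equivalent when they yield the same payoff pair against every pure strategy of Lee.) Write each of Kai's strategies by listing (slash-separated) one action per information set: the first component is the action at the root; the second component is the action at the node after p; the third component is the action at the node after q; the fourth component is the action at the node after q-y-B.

Kai has 36 pure strategies: p/U/x/Mid, p/U/x/Lo, p/U/x/Hi, p/U/y/Mid, p/U/y/Lo, p/U/y/Hi, p/D/x/Mid, p/D/x/Lo, p/D/x/Hi, p/D/y/Mid, p/D/y/Lo, p/D/y/Hi, p/W/x/Mid, p/W/x/Lo, p/W/x/Hi, p/W/y/Mid, p/W/y/Lo, p/W/y/Hi, q/U/x/Mid, q/U/x/Lo, q/U/x/Hi, q/U/y/Mid, q/U/y/Lo, q/U/y/Hi, q/D/x/Mid, q/D/x/Lo, q/D/x/Hi, q/D/y/Mid, q/D/y/Lo, q/D/y/Hi, q/W/x/Mid, q/W/x/Lo, q/W/x/Hi, q/W/y/Mid, q/W/y/Lo, q/W/y/Hi. Columns: E, B.
{p/U/x/Mid, p/U/x/Lo, p/U/x/Hi, p/U/y/Mid, p/U/y/Lo, p/U/y/Hi} → row (3,3) (3,3)
{p/D/x/Mid, p/D/x/Lo, p/D/x/Hi, p/D/y/Mid, p/D/y/Lo, p/D/y/Hi} → row (2,3) (2,3)
{p/W/x/Mid, p/W/x/Lo, p/W/x/Hi, p/W/y/Mid, p/W/y/Lo, p/W/y/Hi} → row (6,4) (6,4)
{q/U/x/Mid, q/U/x/Lo, q/U/x/Hi, q/D/x/Mid, q/D/x/Lo, q/D/x/Hi, q/W/x/Mid, q/W/x/Lo, q/W/x/Hi} → row (4,3) (4,3)
{q/U/y/Mid, q/D/y/Mid, q/W/y/Mid} → row (0,0) (1,0)
{q/U/y/Lo, q/D/y/Lo, q/W/y/Lo} → row (0,0) (6,4)
{q/U/y/Hi, q/D/y/Hi, q/W/y/Hi} → row (0,0) (3,5)
That's 7 distinct rows out of 36 strategies.

7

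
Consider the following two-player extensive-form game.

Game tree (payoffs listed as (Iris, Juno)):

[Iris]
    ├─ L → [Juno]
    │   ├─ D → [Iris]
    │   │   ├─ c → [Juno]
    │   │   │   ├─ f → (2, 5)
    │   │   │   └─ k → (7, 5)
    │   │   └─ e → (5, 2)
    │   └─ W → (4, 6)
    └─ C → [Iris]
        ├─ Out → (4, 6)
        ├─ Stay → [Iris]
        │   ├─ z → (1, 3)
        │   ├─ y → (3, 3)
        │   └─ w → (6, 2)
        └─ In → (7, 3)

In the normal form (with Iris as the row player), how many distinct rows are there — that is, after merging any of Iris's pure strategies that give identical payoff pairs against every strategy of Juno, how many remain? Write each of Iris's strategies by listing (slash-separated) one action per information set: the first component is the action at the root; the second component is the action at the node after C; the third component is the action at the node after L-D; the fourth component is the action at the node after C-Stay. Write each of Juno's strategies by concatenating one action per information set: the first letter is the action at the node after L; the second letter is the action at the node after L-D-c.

7

Iris has 36 pure strategies: L/Out/c/z, L/Out/c/y, L/Out/c/w, L/Out/e/z, L/Out/e/y, L/Out/e/w, L/Stay/c/z, L/Stay/c/y, L/Stay/c/w, L/Stay/e/z, L/Stay/e/y, L/Stay/e/w, L/In/c/z, L/In/c/y, L/In/c/w, L/In/e/z, L/In/e/y, L/In/e/w, C/Out/c/z, C/Out/c/y, C/Out/c/w, C/Out/e/z, C/Out/e/y, C/Out/e/w, C/Stay/c/z, C/Stay/c/y, C/Stay/c/w, C/Stay/e/z, C/Stay/e/y, C/Stay/e/w, C/In/c/z, C/In/c/y, C/In/c/w, C/In/e/z, C/In/e/y, C/In/e/w. Columns: Df, Dk, Wf, Wk.
{L/Out/c/z, L/Out/c/y, L/Out/c/w, L/Stay/c/z, L/Stay/c/y, L/Stay/c/w, L/In/c/z, L/In/c/y, L/In/c/w} → row (2,5) (7,5) (4,6) (4,6)
{L/Out/e/z, L/Out/e/y, L/Out/e/w, L/Stay/e/z, L/Stay/e/y, L/Stay/e/w, L/In/e/z, L/In/e/y, L/In/e/w} → row (5,2) (5,2) (4,6) (4,6)
{C/Out/c/z, C/Out/c/y, C/Out/c/w, C/Out/e/z, C/Out/e/y, C/Out/e/w} → row (4,6) (4,6) (4,6) (4,6)
{C/Stay/c/z, C/Stay/e/z} → row (1,3) (1,3) (1,3) (1,3)
{C/Stay/c/y, C/Stay/e/y} → row (3,3) (3,3) (3,3) (3,3)
{C/Stay/c/w, C/Stay/e/w} → row (6,2) (6,2) (6,2) (6,2)
{C/In/c/z, C/In/c/y, C/In/c/w, C/In/e/z, C/In/e/y, C/In/e/w} → row (7,3) (7,3) (7,3) (7,3)
That's 7 distinct rows out of 36 strategies.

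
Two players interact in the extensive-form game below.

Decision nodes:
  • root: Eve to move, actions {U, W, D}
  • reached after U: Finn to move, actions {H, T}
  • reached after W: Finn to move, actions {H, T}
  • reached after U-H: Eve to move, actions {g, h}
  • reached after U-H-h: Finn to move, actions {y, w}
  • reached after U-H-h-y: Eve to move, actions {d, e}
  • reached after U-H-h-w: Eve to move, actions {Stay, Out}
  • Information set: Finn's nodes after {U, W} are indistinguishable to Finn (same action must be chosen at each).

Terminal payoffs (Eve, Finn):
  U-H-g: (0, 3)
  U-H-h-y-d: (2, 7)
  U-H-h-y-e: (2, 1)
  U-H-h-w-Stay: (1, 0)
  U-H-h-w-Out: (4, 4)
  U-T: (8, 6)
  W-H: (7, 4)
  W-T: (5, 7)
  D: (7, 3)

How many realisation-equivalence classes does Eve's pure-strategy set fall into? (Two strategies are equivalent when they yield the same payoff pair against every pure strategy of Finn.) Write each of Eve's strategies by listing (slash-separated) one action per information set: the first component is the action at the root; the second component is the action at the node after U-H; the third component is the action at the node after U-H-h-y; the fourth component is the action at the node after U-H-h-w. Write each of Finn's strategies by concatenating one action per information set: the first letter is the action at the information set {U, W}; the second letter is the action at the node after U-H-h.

Eve has 24 pure strategies: U/g/d/Stay, U/g/d/Out, U/g/e/Stay, U/g/e/Out, U/h/d/Stay, U/h/d/Out, U/h/e/Stay, U/h/e/Out, W/g/d/Stay, W/g/d/Out, W/g/e/Stay, W/g/e/Out, W/h/d/Stay, W/h/d/Out, W/h/e/Stay, W/h/e/Out, D/g/d/Stay, D/g/d/Out, D/g/e/Stay, D/g/e/Out, D/h/d/Stay, D/h/d/Out, D/h/e/Stay, D/h/e/Out. Columns: Hy, Hw, Ty, Tw.
{U/g/d/Stay, U/g/d/Out, U/g/e/Stay, U/g/e/Out} → row (0,3) (0,3) (8,6) (8,6)
{U/h/d/Stay} → row (2,7) (1,0) (8,6) (8,6)
{U/h/d/Out} → row (2,7) (4,4) (8,6) (8,6)
{U/h/e/Stay} → row (2,1) (1,0) (8,6) (8,6)
{U/h/e/Out} → row (2,1) (4,4) (8,6) (8,6)
{W/g/d/Stay, W/g/d/Out, W/g/e/Stay, W/g/e/Out, W/h/d/Stay, W/h/d/Out, W/h/e/Stay, W/h/e/Out} → row (7,4) (7,4) (5,7) (5,7)
{D/g/d/Stay, D/g/d/Out, D/g/e/Stay, D/g/e/Out, D/h/d/Stay, D/h/d/Out, D/h/e/Stay, D/h/e/Out} → row (7,3) (7,3) (7,3) (7,3)
That's 7 distinct rows out of 24 strategies.

7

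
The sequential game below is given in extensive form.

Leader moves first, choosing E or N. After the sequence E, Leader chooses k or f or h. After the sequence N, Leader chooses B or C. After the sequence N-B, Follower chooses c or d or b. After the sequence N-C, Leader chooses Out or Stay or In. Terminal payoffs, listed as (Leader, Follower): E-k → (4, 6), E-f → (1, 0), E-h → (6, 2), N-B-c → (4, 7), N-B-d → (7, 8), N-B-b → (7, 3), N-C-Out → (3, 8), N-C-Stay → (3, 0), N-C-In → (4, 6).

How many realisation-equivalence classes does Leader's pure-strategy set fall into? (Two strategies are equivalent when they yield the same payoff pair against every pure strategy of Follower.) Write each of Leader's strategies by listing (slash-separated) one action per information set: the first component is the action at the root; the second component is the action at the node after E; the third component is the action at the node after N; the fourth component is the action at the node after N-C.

Leader has 36 pure strategies: E/k/B/Out, E/k/B/Stay, E/k/B/In, E/k/C/Out, E/k/C/Stay, E/k/C/In, E/f/B/Out, E/f/B/Stay, E/f/B/In, E/f/C/Out, E/f/C/Stay, E/f/C/In, E/h/B/Out, E/h/B/Stay, E/h/B/In, E/h/C/Out, E/h/C/Stay, E/h/C/In, N/k/B/Out, N/k/B/Stay, N/k/B/In, N/k/C/Out, N/k/C/Stay, N/k/C/In, N/f/B/Out, N/f/B/Stay, N/f/B/In, N/f/C/Out, N/f/C/Stay, N/f/C/In, N/h/B/Out, N/h/B/Stay, N/h/B/In, N/h/C/Out, N/h/C/Stay, N/h/C/In. Columns: c, d, b.
{E/k/B/Out, E/k/B/Stay, E/k/B/In, E/k/C/Out, E/k/C/Stay, E/k/C/In, N/k/C/In, N/f/C/In, N/h/C/In} → row (4,6) (4,6) (4,6)
{E/f/B/Out, E/f/B/Stay, E/f/B/In, E/f/C/Out, E/f/C/Stay, E/f/C/In} → row (1,0) (1,0) (1,0)
{E/h/B/Out, E/h/B/Stay, E/h/B/In, E/h/C/Out, E/h/C/Stay, E/h/C/In} → row (6,2) (6,2) (6,2)
{N/k/B/Out, N/k/B/Stay, N/k/B/In, N/f/B/Out, N/f/B/Stay, N/f/B/In, N/h/B/Out, N/h/B/Stay, N/h/B/In} → row (4,7) (7,8) (7,3)
{N/k/C/Out, N/f/C/Out, N/h/C/Out} → row (3,8) (3,8) (3,8)
{N/k/C/Stay, N/f/C/Stay, N/h/C/Stay} → row (3,0) (3,0) (3,0)
That's 6 distinct rows out of 36 strategies.

6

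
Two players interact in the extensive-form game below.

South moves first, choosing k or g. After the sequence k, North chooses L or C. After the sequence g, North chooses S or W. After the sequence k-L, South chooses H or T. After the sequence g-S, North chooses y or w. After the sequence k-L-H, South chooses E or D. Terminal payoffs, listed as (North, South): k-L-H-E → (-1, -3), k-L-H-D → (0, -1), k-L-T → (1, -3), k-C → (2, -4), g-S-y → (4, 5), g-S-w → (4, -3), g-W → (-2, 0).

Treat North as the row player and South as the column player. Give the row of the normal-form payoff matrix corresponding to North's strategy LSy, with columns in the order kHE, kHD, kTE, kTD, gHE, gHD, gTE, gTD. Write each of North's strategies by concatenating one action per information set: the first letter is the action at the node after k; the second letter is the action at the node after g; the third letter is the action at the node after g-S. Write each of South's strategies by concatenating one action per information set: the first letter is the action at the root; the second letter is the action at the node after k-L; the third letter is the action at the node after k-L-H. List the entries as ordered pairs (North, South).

(-1,-3) (0,-1) (1,-3) (1,-3) (4,5) (4,5) (4,5) (4,5)

vs kHE: South plays k → North plays L at [k] → South plays H at [k-L] → South plays E at [k-L-H] → (-1, -3)
vs kHD: South plays k → North plays L at [k] → South plays H at [k-L] → South plays D at [k-L-H] → (0, -1)
vs kTE: South plays k → North plays L at [k] → South plays T at [k-L] → (1, -3)
vs kTD: South plays k → North plays L at [k] → South plays T at [k-L] → (1, -3)
vs gHE: South plays g → North plays S at [g] → North plays y at [g-S] → (4, 5)
vs gHD: South plays g → North plays S at [g] → North plays y at [g-S] → (4, 5)
vs gTE: South plays g → North plays S at [g] → North plays y at [g-S] → (4, 5)
vs gTD: South plays g → North plays S at [g] → North plays y at [g-S] → (4, 5)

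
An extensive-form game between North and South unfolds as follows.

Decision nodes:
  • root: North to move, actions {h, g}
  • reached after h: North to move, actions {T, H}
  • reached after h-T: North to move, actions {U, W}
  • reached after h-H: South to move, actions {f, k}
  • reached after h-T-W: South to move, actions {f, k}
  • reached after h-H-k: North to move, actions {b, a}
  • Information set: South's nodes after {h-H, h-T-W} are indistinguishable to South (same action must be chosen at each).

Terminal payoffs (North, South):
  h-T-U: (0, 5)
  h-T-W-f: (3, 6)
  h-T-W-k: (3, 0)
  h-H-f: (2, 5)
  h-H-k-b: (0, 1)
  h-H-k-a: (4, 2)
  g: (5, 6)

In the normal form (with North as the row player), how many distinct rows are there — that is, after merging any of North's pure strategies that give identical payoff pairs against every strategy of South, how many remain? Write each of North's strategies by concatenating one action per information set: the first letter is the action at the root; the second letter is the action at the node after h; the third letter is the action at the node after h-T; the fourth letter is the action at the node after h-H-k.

5

North has 16 pure strategies: hTUb, hTUa, hTWb, hTWa, hHUb, hHUa, hHWb, hHWa, gTUb, gTUa, gTWb, gTWa, gHUb, gHUa, gHWb, gHWa. Columns: f, k.
{hTUb, hTUa} → row (0,5) (0,5)
{hTWb, hTWa} → row (3,6) (3,0)
{hHUb, hHWb} → row (2,5) (0,1)
{hHUa, hHWa} → row (2,5) (4,2)
{gTUb, gTUa, gTWb, gTWa, gHUb, gHUa, gHWb, gHWa} → row (5,6) (5,6)
That's 5 distinct rows out of 16 strategies.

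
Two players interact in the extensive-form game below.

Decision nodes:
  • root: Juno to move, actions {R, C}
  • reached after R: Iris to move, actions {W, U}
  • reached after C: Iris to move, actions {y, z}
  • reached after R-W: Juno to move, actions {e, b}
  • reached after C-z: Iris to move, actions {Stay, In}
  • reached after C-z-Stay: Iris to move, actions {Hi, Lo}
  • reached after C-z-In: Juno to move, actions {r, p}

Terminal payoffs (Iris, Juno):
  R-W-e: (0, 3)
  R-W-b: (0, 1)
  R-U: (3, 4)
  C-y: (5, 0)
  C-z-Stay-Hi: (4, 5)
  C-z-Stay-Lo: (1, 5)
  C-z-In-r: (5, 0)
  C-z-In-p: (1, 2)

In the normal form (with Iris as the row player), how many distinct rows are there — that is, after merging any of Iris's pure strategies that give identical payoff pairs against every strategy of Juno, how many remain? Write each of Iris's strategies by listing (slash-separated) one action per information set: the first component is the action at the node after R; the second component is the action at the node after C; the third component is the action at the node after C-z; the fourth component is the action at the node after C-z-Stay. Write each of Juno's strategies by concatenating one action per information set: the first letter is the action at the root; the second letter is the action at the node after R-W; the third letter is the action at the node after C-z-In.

8

Iris has 16 pure strategies: W/y/Stay/Hi, W/y/Stay/Lo, W/y/In/Hi, W/y/In/Lo, W/z/Stay/Hi, W/z/Stay/Lo, W/z/In/Hi, W/z/In/Lo, U/y/Stay/Hi, U/y/Stay/Lo, U/y/In/Hi, U/y/In/Lo, U/z/Stay/Hi, U/z/Stay/Lo, U/z/In/Hi, U/z/In/Lo. Columns: Rer, Rep, Rbr, Rbp, Cer, Cep, Cbr, Cbp.
{W/y/Stay/Hi, W/y/Stay/Lo, W/y/In/Hi, W/y/In/Lo} → row (0,3) (0,3) (0,1) (0,1) (5,0) (5,0) (5,0) (5,0)
{W/z/Stay/Hi} → row (0,3) (0,3) (0,1) (0,1) (4,5) (4,5) (4,5) (4,5)
{W/z/Stay/Lo} → row (0,3) (0,3) (0,1) (0,1) (1,5) (1,5) (1,5) (1,5)
{W/z/In/Hi, W/z/In/Lo} → row (0,3) (0,3) (0,1) (0,1) (5,0) (1,2) (5,0) (1,2)
{U/y/Stay/Hi, U/y/Stay/Lo, U/y/In/Hi, U/y/In/Lo} → row (3,4) (3,4) (3,4) (3,4) (5,0) (5,0) (5,0) (5,0)
{U/z/Stay/Hi} → row (3,4) (3,4) (3,4) (3,4) (4,5) (4,5) (4,5) (4,5)
{U/z/Stay/Lo} → row (3,4) (3,4) (3,4) (3,4) (1,5) (1,5) (1,5) (1,5)
{U/z/In/Hi, U/z/In/Lo} → row (3,4) (3,4) (3,4) (3,4) (5,0) (1,2) (5,0) (1,2)
That's 8 distinct rows out of 16 strategies.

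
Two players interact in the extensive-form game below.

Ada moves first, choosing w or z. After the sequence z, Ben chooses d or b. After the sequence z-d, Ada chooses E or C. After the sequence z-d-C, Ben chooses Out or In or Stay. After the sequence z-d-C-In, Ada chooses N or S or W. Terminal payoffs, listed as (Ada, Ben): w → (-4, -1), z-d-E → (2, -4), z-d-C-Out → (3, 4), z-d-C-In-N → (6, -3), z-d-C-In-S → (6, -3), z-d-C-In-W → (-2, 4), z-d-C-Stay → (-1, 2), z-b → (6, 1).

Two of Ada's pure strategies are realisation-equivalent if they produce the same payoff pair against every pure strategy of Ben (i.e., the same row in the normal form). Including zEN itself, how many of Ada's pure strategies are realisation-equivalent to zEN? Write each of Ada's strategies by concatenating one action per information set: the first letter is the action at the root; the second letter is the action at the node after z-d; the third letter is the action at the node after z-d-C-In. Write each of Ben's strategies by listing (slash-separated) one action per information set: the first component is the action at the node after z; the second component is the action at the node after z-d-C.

Row for zEN (columns d/Out, d/In, d/Stay, b/Out, b/In, b/Stay): (2,-4) (2,-4) (2,-4) (6,1) (6,1) (6,1).
Under zEN, Ada's choice at the node after z-d-C-In can never be reached regardless of what Ben does, so varying those choices leaves every outcome unchanged.
Holding the reachable choices fixed and varying the unreachable one freely already gives 3 equivalent strategies.
No other strategy reproduces this row, so those 3 are the full class: zEN, zES, zEW.

3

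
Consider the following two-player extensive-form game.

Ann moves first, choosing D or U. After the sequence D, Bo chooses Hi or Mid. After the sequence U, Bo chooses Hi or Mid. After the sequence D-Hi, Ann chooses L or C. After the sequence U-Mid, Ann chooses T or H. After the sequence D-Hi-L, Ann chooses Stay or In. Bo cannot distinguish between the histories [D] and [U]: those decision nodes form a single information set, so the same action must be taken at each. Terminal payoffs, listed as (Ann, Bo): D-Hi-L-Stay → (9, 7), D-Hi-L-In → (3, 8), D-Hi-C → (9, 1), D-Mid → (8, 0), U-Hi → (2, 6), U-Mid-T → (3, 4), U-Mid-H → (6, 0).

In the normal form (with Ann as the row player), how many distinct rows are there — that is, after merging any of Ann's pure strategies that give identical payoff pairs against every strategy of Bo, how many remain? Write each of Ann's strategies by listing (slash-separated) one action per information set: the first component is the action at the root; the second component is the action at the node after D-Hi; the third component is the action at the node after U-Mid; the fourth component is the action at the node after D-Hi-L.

5

Ann has 16 pure strategies: D/L/T/Stay, D/L/T/In, D/L/H/Stay, D/L/H/In, D/C/T/Stay, D/C/T/In, D/C/H/Stay, D/C/H/In, U/L/T/Stay, U/L/T/In, U/L/H/Stay, U/L/H/In, U/C/T/Stay, U/C/T/In, U/C/H/Stay, U/C/H/In. Columns: Hi, Mid.
{D/L/T/Stay, D/L/H/Stay} → row (9,7) (8,0)
{D/L/T/In, D/L/H/In} → row (3,8) (8,0)
{D/C/T/Stay, D/C/T/In, D/C/H/Stay, D/C/H/In} → row (9,1) (8,0)
{U/L/T/Stay, U/L/T/In, U/C/T/Stay, U/C/T/In} → row (2,6) (3,4)
{U/L/H/Stay, U/L/H/In, U/C/H/Stay, U/C/H/In} → row (2,6) (6,0)
That's 5 distinct rows out of 16 strategies.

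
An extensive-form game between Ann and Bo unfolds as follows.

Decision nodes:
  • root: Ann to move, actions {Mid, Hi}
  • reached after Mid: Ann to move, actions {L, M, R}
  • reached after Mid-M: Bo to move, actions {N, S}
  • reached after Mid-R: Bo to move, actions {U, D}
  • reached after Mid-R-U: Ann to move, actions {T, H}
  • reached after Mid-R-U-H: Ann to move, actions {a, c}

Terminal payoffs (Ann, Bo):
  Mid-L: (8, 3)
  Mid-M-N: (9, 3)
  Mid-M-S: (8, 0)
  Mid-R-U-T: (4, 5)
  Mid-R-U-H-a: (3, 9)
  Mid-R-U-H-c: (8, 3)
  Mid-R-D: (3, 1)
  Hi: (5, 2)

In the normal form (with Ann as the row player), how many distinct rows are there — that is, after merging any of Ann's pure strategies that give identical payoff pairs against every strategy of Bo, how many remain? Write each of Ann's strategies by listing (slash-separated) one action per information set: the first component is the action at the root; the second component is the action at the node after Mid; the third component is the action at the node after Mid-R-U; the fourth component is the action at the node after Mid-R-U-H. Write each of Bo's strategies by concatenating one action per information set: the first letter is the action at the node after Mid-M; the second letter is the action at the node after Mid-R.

Ann has 24 pure strategies: Mid/L/T/a, Mid/L/T/c, Mid/L/H/a, Mid/L/H/c, Mid/M/T/a, Mid/M/T/c, Mid/M/H/a, Mid/M/H/c, Mid/R/T/a, Mid/R/T/c, Mid/R/H/a, Mid/R/H/c, Hi/L/T/a, Hi/L/T/c, Hi/L/H/a, Hi/L/H/c, Hi/M/T/a, Hi/M/T/c, Hi/M/H/a, Hi/M/H/c, Hi/R/T/a, Hi/R/T/c, Hi/R/H/a, Hi/R/H/c. Columns: NU, ND, SU, SD.
{Mid/L/T/a, Mid/L/T/c, Mid/L/H/a, Mid/L/H/c} → row (8,3) (8,3) (8,3) (8,3)
{Mid/M/T/a, Mid/M/T/c, Mid/M/H/a, Mid/M/H/c} → row (9,3) (9,3) (8,0) (8,0)
{Mid/R/T/a, Mid/R/T/c} → row (4,5) (3,1) (4,5) (3,1)
{Mid/R/H/a} → row (3,9) (3,1) (3,9) (3,1)
{Mid/R/H/c} → row (8,3) (3,1) (8,3) (3,1)
{Hi/L/T/a, Hi/L/T/c, Hi/L/H/a, Hi/L/H/c, Hi/M/T/a, Hi/M/T/c, Hi/M/H/a, Hi/M/H/c, Hi/R/T/a, Hi/R/T/c, Hi/R/H/a, Hi/R/H/c} → row (5,2) (5,2) (5,2) (5,2)
That's 6 distinct rows out of 24 strategies.

6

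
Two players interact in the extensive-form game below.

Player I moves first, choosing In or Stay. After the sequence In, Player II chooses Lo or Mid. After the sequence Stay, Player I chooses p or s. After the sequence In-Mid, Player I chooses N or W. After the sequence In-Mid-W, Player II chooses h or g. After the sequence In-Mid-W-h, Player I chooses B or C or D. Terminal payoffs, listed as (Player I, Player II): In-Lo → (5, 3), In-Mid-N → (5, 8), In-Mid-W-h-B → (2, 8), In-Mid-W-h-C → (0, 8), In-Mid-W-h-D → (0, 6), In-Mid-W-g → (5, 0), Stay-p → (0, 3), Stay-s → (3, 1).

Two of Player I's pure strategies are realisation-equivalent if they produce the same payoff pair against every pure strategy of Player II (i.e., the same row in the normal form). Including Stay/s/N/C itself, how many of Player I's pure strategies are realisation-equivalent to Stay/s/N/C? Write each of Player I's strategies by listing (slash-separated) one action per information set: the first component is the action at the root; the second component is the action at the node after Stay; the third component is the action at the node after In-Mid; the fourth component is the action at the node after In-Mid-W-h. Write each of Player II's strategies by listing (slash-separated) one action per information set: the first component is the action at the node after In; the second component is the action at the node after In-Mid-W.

Row for Stay/s/N/C (columns Lo/h, Lo/g, Mid/h, Mid/g): (3,1) (3,1) (3,1) (3,1).
Under Stay/s/N/C, Player I's choice at the node after In-Mid and at the node after In-Mid-W-h can never be reached regardless of what Player II does, so varying those choices leaves every outcome unchanged.
Holding the reachable choices fixed and varying the unreachable ones freely already gives 2 × 3 = 6 equivalent strategies.
No other strategy reproduces this row, so those 6 are the full class: Stay/s/N/B, Stay/s/N/C, Stay/s/N/D, Stay/s/W/B, Stay/s/W/C, Stay/s/W/D.

6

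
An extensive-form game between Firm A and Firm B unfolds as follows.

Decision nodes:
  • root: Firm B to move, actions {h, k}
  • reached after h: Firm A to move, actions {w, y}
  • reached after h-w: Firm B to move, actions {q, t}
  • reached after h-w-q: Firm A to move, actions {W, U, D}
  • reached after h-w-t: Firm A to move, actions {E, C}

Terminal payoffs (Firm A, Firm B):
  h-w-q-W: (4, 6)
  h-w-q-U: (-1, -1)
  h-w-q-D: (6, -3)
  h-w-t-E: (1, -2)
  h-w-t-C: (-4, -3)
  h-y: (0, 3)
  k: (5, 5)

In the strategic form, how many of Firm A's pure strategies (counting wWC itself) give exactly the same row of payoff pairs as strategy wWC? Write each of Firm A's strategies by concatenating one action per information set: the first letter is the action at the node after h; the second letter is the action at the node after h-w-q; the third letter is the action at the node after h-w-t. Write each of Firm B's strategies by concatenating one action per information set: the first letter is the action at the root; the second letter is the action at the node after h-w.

Row for wWC (columns hq, ht, kq, kt): (4,6) (-4,-3) (5,5) (5,5).
Every one of Firm A's information sets is on the play path for some reply by Firm B when Firm A follows wWC.
Changing the action at any of them therefore changes at least one column, so only wWC itself gives this row.

1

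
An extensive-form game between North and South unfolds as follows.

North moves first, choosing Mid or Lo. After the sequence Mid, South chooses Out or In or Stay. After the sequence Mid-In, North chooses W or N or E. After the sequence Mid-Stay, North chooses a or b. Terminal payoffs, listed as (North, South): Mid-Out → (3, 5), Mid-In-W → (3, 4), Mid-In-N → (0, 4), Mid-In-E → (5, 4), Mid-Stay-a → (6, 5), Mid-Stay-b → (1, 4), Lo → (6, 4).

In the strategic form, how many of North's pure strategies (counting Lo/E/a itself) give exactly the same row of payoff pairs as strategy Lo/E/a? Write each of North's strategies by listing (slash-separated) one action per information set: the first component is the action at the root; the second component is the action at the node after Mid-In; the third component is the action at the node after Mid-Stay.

Row for Lo/E/a (columns Out, In, Stay): (6,4) (6,4) (6,4).
Under Lo/E/a, North's choice at the node after Mid-In and at the node after Mid-Stay can never be reached regardless of what South does, so varying those choices leaves every outcome unchanged.
Holding the reachable choices fixed and varying the unreachable ones freely already gives 3 × 2 = 6 equivalent strategies.
No other strategy reproduces this row, so those 6 are the full class: Lo/W/a, Lo/W/b, Lo/N/a, Lo/N/b, Lo/E/a, Lo/E/b.

6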